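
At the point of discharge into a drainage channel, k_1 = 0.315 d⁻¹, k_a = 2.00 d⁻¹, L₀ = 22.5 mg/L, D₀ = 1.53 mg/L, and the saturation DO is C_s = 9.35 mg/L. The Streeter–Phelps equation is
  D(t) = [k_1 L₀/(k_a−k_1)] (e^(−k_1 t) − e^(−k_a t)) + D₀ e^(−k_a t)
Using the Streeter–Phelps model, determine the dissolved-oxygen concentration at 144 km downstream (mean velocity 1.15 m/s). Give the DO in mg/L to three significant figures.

DO ≈ 6.83 mg/L

Travel time t = x/v = 144 km / (1.15 m/s) = 144000 m / 1.15 m/s = 125200 s = 1.449 d.
k_1 L₀/(k_a−k_1) = 0.315×22.5/(2.00−0.315) = 7.088/1.685 = 4.206 mg/L.
e^(−k_1 t) = e^(−0.315×1.449) = 0.6335; e^(−k_a t) = e^(−2.00×1.449) = 0.05510.
D = 4.206 × (0.6335 − 0.05510) + 1.53 × 0.05510 = 2.433 + 0.08431 = 2.517 mg/L.
DO = C_s − D = 9.35 − 2.517 = 6.833 mg/L.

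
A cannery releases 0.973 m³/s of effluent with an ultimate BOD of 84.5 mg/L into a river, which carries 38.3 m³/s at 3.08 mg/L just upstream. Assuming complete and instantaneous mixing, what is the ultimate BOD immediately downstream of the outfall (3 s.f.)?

5.10 mg/L

Flow-weighted mixing: C = (Q_r C_r + Q_w C_w)/(Q_r + Q_w)
= (38.3×3.08 + 0.973×84.5)/(38.3 + 0.973) = 200.2/39.27 = 5.097 mg/L.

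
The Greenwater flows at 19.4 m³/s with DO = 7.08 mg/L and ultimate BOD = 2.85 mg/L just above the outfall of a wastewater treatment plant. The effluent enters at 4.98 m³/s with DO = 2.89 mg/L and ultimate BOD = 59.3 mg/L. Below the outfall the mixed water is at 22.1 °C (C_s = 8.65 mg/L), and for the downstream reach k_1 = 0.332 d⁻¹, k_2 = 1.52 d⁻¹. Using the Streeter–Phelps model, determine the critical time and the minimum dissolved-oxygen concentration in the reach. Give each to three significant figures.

Mixed DO = (19.4×7.08 + 4.98×2.89)/(19.4+4.98) = 151.7/24.38 = 6.224 mg/L.
Mixed L₀ = (19.4×2.85 + 4.98×59.3)/(24.38) = 350.6/24.38 = 14.38 mg/L.
Initial deficit D₀ = C_s − DO₀ = 8.65 − 6.224 = 2.426 mg/L.
t_c = (1/1.188) ln[(1.52/0.332)(1 − 2.426×1.188/(0.332×14.38))] = 0.8418 × ln(1.815) = 0.5016 d.
D_c = (0.332/1.52) × 14.38 × e^(−0.332×0.5016) = 0.2184 × 14.38 × 0.8466 = 2.659 mg/L.
Minimum DO = 8.65 − 2.659 = 5.991 mg/L.

t_c ≈ 0.502 d; minimum DO ≈ 5.99 mg/L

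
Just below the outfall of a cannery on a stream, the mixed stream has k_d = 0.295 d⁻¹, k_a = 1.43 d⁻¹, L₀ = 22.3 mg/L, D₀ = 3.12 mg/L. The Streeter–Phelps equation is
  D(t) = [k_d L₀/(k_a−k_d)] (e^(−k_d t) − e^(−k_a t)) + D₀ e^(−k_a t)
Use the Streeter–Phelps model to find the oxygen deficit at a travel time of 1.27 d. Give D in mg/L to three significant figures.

k_d L₀/(k_a−k_d) = 0.295×22.3/(1.43−0.295) = 6.579/1.135 = 5.796 mg/L.
e^(−k_d t) = e^(−0.295×1.270) = 0.6875; e^(−k_a t) = e^(−1.43×1.270) = 0.1627.
D = 5.796 × (0.6875 − 0.1627) + 3.12 × 0.1627 = 3.042 + 0.5075 = 3.550 mg/L.

D ≈ 3.55 mg/L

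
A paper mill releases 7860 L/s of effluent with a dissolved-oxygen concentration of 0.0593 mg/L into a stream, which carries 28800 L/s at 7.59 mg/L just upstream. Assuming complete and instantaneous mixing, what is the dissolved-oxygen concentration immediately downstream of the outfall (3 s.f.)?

Flow-weighted mixing: C = (Q_r C_r + Q_w C_w)/(Q_r + Q_w)
= (28800×7.59 + 7860×0.0593)/(28800 + 7860) = 219100/36660 = 5.975 mg/L.

5.98 mg/L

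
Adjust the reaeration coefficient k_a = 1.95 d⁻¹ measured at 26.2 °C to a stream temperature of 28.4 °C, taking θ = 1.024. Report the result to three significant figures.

k_a ≈ 2.05 d⁻¹

k_a(T₂) = k_a(T₁) · θ^(T₂−T₁) = 1.95 × 1.024^(28.4−26.2)
= 1.95 × 1.024^2.20 = 1.95 × 1.054 = 2.054 d⁻¹.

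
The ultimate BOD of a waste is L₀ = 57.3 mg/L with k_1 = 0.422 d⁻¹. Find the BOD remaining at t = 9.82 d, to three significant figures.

L ≈ 0.909 mg/L

L_t = L₀ e^(−k_1 t) = 57.3 × e^(−0.422×9.82) = 57.3 × 0.01586 = 0.9087 mg/L.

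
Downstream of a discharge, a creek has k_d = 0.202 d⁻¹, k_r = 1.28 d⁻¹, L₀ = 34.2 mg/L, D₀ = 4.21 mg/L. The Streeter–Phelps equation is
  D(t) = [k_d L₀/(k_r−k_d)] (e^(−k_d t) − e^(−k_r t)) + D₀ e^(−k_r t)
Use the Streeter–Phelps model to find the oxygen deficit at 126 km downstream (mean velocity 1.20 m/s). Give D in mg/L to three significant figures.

Travel time t = x/v = 126 km / (1.20 m/s) = 126000 m / 1.20 m/s = 105000 s = 1.215 d.
k_d L₀/(k_r−k_d) = 0.202×34.2/(1.28−0.202) = 6.908/1.078 = 6.409 mg/L.
e^(−k_d t) = e^(−0.202×1.215) = 0.7823; e^(−k_r t) = e^(−1.28×1.215) = 0.2111.
D = 6.409 × (0.7823 − 0.2111) + 4.21 × 0.2111 = 3.661 + 0.8886 = 4.550 mg/L.

D ≈ 4.55 mg/L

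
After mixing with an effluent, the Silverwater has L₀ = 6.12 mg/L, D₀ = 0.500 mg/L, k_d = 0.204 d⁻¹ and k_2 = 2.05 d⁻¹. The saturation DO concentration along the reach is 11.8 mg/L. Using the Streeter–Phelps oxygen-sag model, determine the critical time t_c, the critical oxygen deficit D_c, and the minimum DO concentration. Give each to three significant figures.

With k_2/k_d = 10.05 and 1 − D₀(k_2−k_d)/(k_d L₀) = 0.2607,
t_c = ln(10.05 × 0.2607) / (2.05 − 0.204) = ln(2.620) / 1.846 = 0.9631/1.846 = 0.5217 d.
D_c = (k_d/k_2) L₀ e^(−k_d t_c) = (0.204/2.05) × 6.12 × e^(−0.204×0.5217) = 0.09951 × 6.12 × 0.8990 = 0.5475 mg/L.
Minimum DO = C_s − D_c = 11.8 − 0.5475 = 11.25 mg/L.

t_c ≈ 0.522 d; D_c ≈ 0.548 mg/L; min DO ≈ 11.3 mg/L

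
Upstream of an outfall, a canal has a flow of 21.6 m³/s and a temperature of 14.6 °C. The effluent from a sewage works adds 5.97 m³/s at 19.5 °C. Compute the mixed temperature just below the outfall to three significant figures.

Flow-weighted mixing: C = (Q_r C_r + Q_w C_w)/(Q_r + Q_w)
= (21.6×14.6 + 5.97×19.5)/(21.6 + 5.97) = 431.8/27.57 = 15.66 °C.

15.7 °C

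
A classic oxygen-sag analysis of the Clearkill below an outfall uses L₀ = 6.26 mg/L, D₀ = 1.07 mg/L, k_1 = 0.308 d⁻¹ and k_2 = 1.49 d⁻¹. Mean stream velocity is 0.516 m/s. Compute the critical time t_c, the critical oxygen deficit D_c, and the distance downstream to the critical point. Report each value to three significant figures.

t_c ≈ 0.431 d; D_c ≈ 1.13 mg/L; x_c ≈ 19.2 km

With k_2/k_1 = 4.838 and 1 − D₀(k_2−k_1)/(k_1 L₀) = 0.3440,
t_c = ln(4.838 × 0.3440) / (1.49 − 0.308) = ln(1.664) / 1.182 = 0.5094/1.182 = 0.4310 d.
D_c = (k_1/k_2) L₀ e^(−k_1 t_c) = (0.308/1.49) × 6.26 × e^(−0.308×0.4310) = 0.2067 × 6.26 × 0.8757 = 1.133 mg/L.
x_c = v t_c = 0.516 m/s × 0.4310 d × 86400 s/d = 19210 m ≈ 19.2 km.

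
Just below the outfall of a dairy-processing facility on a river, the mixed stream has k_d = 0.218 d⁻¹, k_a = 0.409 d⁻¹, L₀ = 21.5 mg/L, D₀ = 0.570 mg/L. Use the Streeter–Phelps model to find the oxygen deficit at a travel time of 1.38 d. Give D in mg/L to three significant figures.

D ≈ 4.53 mg/L

k_d L₀/(k_a−k_d) = 0.218×21.5/(0.409−0.218) = 4.687/0.1910 = 24.54 mg/L.
e^(−k_d t) = e^(−0.218×1.380) = 0.7402; e^(−k_a t) = e^(−0.409×1.380) = 0.5687.
D = 24.54 × (0.7402 − 0.5687) + 0.570 × 0.5687 = 4.209 + 0.3242 = 4.533 mg/L.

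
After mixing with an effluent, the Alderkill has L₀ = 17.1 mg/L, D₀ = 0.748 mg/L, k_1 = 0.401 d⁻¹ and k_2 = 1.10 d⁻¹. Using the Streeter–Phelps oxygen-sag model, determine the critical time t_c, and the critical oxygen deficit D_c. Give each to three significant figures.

t_c ≈ 1.33 d; D_c ≈ 3.66 mg/L

At the critical point dD/dt = 0, so k_1 L₀ e^(−k_1 t) = k_2 D. Substituting D(t) from the Streeter–Phelps equation and solving for t gives
t_c = ln[(k_2/k_1)(1 − D₀(k_2−k_1)/(k_1 L₀))] / (k_2−k_1).
Here k_2−k_1 = 0.6990 d⁻¹ and 1 − D₀(k_2−k_1)/(k_1 L₀) = 1 − 0.748×0.6990/(0.401×17.1) = 0.9238, so
t_c = ln(2.743 × 0.9238) / 0.6990 = 0.9298 / 0.6990 = 1.330 d.
L(t_c) = L₀ e^(−k_1 t_c) = 17.1 × 0.5866 = 10.03 mg/L, and at the critical point k_2 D_c = k_1 L, so D_c = (0.401/1.10) × 10.03 = 3.657 mg/L.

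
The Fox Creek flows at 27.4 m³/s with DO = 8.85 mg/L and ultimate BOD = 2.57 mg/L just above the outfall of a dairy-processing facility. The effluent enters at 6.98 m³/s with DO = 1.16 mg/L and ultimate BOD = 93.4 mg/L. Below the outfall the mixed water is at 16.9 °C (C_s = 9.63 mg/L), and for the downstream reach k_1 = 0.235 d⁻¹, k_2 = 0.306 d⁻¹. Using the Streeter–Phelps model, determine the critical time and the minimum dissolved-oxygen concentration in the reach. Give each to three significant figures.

Mixed DO = (27.4×8.85 + 6.98×1.16)/(27.4+6.98) = 250.6/34.38 = 7.289 mg/L.
Mixed L₀ = (27.4×2.57 + 6.98×93.4)/(34.38) = 722.4/34.38 = 21.01 mg/L.
Initial deficit D₀ = C_s − DO₀ = 9.63 − 7.289 = 2.341 mg/L.
t_c = (1/0.07100) ln[(0.306/0.235)(1 − 2.341×0.07100/(0.235×21.01))] = 14.08 × ln(1.258) = 3.236 d.
D_c = (0.235/0.306) × 21.01 × e^(−0.235×3.236) = 0.7680 × 21.01 × 0.4675 = 7.543 mg/L.
Minimum DO = 9.63 − 7.543 = 2.087 mg/L.

t_c ≈ 3.24 d; minimum DO ≈ 2.09 mg/L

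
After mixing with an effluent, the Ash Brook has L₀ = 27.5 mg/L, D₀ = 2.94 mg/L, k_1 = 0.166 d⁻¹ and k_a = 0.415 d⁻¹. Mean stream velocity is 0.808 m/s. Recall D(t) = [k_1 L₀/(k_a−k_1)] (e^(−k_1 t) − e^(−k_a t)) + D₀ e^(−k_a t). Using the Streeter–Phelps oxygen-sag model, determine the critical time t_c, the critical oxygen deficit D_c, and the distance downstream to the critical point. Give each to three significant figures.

t_c ≈ 2.98 d; D_c ≈ 6.71 mg/L; x_c ≈ 208 km

t_c = [1/(k_a−k_1)] ln[(k_a/k_1)(1 − D₀(k_a−k_1)/(k_1 L₀))]
= [1/(0.415−0.166)] ln[(0.415/0.166)(1 − 2.94×0.2490/(0.166×27.5))]
= (1/0.2490) ln[2.500 × 0.8396] = 4.016 × ln(2.099) = 4.016 × 0.7415 = 2.978 d.
D_c = (k_1/k_a) L₀ e^(−k_1 t_c) = (0.166/0.415) × 27.5 × e^(−0.166×2.978) = 0.4000 × 27.5 × 0.6100 = 6.710 mg/L.
x_c = v t_c = 0.808 m/s × 2.978 d × 86400 s/d = 207900 m ≈ 208 km.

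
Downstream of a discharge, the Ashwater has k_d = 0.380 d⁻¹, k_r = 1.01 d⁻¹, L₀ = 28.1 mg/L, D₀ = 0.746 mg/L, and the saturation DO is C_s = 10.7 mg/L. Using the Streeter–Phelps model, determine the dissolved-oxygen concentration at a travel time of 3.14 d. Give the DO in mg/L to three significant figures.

k_d L₀/(k_r−k_d) = 0.380×28.1/(1.01−0.380) = 10.68/0.6300 = 16.95 mg/L.
e^(−k_d t) = e^(−0.380×3.140) = 0.3032; e^(−k_r t) = e^(−1.01×3.140) = 0.04194.
D = 16.95 × (0.3032 − 0.04194) + 0.746 × 0.04194 = 4.429 + 0.03129 = 4.460 mg/L.
DO = C_s − D = 10.7 − 4.460 = 6.240 mg/L.

DO ≈ 6.24 mg/L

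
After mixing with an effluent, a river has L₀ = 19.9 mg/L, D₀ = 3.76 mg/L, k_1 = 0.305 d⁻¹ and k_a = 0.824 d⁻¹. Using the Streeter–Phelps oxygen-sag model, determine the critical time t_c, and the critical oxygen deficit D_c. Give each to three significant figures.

t_c ≈ 1.17 d; D_c ≈ 5.16 mg/L

At the critical point dD/dt = 0, so k_1 L₀ e^(−k_1 t) = k_a D. Substituting D(t) from the Streeter–Phelps equation and solving for t gives
t_c = ln[(k_a/k_1)(1 − D₀(k_a−k_1)/(k_1 L₀))] / (k_a−k_1).
Here k_a−k_1 = 0.5190 d⁻¹ and 1 − D₀(k_a−k_1)/(k_1 L₀) = 1 − 3.76×0.5190/(0.305×19.9) = 0.6785, so
t_c = ln(2.702 × 0.6785) / 0.5190 = 0.6060 / 0.5190 = 1.168 d.
L(t_c) = L₀ e^(−k_1 t_c) = 19.9 × 0.7004 = 13.94 mg/L, and at the critical point k_a D_c = k_1 L, so D_c = (0.305/0.824) × 13.94 = 5.159 mg/L.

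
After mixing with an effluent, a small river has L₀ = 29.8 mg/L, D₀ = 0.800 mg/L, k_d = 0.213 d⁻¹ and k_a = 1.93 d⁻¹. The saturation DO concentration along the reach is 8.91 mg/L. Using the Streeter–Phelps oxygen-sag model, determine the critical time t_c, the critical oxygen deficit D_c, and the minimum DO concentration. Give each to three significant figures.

t_c ≈ 1.14 d; D_c ≈ 2.58 mg/L; min DO ≈ 6.33 mg/L

At the critical point dD/dt = 0, so k_d L₀ e^(−k_d t) = k_a D. Substituting D(t) from the Streeter–Phelps equation and solving for t gives
t_c = ln[(k_a/k_d)(1 − D₀(k_a−k_d)/(k_d L₀))] / (k_a−k_d).
Here k_a−k_d = 1.717 d⁻¹ and 1 − D₀(k_a−k_d)/(k_d L₀) = 1 − 0.800×1.717/(0.213×29.8) = 0.7836, so
t_c = ln(9.061 × 0.7836) / 1.717 = 1.960 / 1.717 = 1.142 d.
D_c = (k_d/k_a) L₀ e^(−k_d t_c) = (0.213/1.93) × 29.8 × e^(−0.213×1.142) = 0.1104 × 29.8 × 0.7841 = 2.579 mg/L.
Minimum DO = C_s − D_c = 8.91 − 2.579 = 6.331 mg/L.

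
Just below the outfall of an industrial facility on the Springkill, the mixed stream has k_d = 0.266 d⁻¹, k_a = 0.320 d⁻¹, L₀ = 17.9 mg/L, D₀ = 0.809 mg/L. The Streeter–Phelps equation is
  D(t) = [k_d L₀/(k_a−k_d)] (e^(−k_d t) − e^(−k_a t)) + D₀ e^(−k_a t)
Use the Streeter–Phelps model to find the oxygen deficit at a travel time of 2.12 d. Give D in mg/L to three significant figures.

k_d L₀/(k_a−k_d) = 0.266×17.9/(0.320−0.266) = 4.761/0.05400 = 88.17 mg/L.
e^(−k_d t) = e^(−0.266×2.120) = 0.5690; e^(−k_a t) = e^(−0.320×2.120) = 0.5074.
D = 88.17 × (0.5690 − 0.5074) + 0.809 × 0.5074 = 5.427 + 0.4105 = 5.837 mg/L.

D ≈ 5.84 mg/L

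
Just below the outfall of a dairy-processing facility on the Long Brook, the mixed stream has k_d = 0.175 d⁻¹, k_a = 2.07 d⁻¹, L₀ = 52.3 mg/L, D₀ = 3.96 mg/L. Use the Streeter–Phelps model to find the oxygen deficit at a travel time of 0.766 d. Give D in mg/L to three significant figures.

k_d L₀/(k_a−k_d) = 0.175×52.3/(2.07−0.175) = 9.152/1.895 = 4.830 mg/L.
e^(−k_d t) = e^(−0.175×0.7660) = 0.8745; e^(−k_a t) = e^(−2.07×0.7660) = 0.2048.
D = 4.830 × (0.8745 − 0.2048) + 3.96 × 0.2048 = 3.235 + 0.8111 = 4.046 mg/L.

D ≈ 4.05 mg/L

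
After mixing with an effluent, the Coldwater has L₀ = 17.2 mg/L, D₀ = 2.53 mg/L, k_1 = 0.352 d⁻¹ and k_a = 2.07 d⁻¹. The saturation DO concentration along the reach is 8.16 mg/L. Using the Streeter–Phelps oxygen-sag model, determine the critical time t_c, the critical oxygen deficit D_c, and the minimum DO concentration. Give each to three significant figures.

With k_a/k_1 = 5.881 and 1 − D₀(k_a−k_1)/(k_1 L₀) = 0.2821,
t_c = ln(5.881 × 0.2821) / (2.07 − 0.352) = ln(1.659) / 1.718 = 0.5061/1.718 = 0.2946 d.
L(t_c) = L₀ e^(−k_1 t_c) = 17.2 × 0.9015 = 15.51 mg/L, and at the critical point k_a D_c = k_1 L, so D_c = (0.352/2.07) × 15.51 = 2.637 mg/L.
Minimum DO = C_s − D_c = 8.16 − 2.637 = 5.523 mg/L.

t_c ≈ 0.295 d; D_c ≈ 2.64 mg/L; min DO ≈ 5.52 mg/L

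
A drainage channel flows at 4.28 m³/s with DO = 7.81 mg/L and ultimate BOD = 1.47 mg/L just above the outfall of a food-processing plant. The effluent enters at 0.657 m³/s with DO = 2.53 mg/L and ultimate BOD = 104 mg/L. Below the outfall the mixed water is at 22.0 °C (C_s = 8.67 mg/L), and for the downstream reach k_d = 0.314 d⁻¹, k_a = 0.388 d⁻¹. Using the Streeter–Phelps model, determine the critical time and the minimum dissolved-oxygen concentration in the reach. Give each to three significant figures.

t_c ≈ 2.53 d; minimum DO ≈ 3.14 mg/L

Mixed DO = (4.28×7.81 + 0.657×2.53)/(4.28+0.657) = 35.09/4.937 = 7.107 mg/L.
Mixed L₀ = (4.28×1.47 + 0.657×104)/(4.937) = 74.62/4.937 = 15.11 mg/L.
Initial deficit D₀ = C_s − DO₀ = 8.67 − 7.107 = 1.563 mg/L.
t_c = (1/0.07400) ln[(0.388/0.314)(1 − 1.563×0.07400/(0.314×15.11))] = 13.51 × ln(1.206) = 2.526 d.
D_c = (0.314/0.388) × 15.11 × e^(−0.314×2.526) = 0.8093 × 15.11 × 0.4524 = 5.533 mg/L.
Minimum DO = 8.67 − 5.533 = 3.137 mg/L.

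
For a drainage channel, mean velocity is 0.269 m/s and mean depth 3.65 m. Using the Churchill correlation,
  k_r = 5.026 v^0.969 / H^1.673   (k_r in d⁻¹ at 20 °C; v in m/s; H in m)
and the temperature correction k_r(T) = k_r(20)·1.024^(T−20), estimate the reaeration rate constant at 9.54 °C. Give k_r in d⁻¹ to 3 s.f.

k_r ≈ 0.126 d⁻¹

k_r(20) = 5.026 × 0.269^0.969 / 3.65^1.673 = 5.026 × 0.2802 / 8.724 = 0.1614 d⁻¹.
k_r(9.54) = 0.1614 × 1.024^(9.54−20) = 0.1614 × 0.7803 = 0.1260 d⁻¹.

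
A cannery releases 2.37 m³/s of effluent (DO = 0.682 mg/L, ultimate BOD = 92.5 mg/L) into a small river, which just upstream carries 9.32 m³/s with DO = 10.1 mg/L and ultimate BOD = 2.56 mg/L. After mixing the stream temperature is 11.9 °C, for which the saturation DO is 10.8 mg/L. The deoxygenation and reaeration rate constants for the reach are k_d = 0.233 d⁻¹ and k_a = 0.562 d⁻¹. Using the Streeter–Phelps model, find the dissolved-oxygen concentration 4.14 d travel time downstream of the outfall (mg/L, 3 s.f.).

DO ≈ 6.37 mg/L

Mixed DO = (9.32×10.1 + 2.37×0.682)/(9.32+2.37) = 95.75/11.69 = 8.191 mg/L.
Mixed L₀ = (9.32×2.56 + 2.37×92.5)/(11.69) = 243.1/11.69 = 20.79 mg/L.
Initial deficit D₀ = C_s − DO₀ = 10.8 − 8.191 = 2.609 mg/L.
D(4.14) = [0.233×20.79/(0.562−0.233)](e^(−0.233×4.14) − e^(−0.562×4.14)) + 2.609 e^(−0.562×4.14)
= 14.73 × (0.3811 − 0.09762) + 2.609 × 0.09762 = 4.430 mg/L.
DO = 10.8 − 4.430 = 6.370 mg/L.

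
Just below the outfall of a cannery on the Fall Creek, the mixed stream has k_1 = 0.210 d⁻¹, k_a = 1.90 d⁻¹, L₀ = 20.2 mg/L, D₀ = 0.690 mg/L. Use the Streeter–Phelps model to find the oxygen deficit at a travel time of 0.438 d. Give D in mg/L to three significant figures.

D ≈ 1.50 mg/L

k_1 L₀/(k_a−k_1) = 0.210×20.2/(1.90−0.210) = 4.242/1.690 = 2.510 mg/L.
e^(−k_1 t) = e^(−0.210×0.4380) = 0.9121; e^(−k_a t) = e^(−1.90×0.4380) = 0.4351.
D = 2.510 × (0.9121 − 0.4351) + 0.690 × 0.4351 = 1.197 + 0.3002 = 1.498 mg/L.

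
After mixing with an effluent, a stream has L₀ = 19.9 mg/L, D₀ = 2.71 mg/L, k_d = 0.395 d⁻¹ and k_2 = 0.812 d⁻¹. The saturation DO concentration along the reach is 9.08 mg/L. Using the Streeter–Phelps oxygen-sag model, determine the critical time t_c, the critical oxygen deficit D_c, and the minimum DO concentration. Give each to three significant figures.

t_c ≈ 1.36 d; D_c ≈ 5.67 mg/L; min DO ≈ 3.41 mg/L

At the critical point dD/dt = 0, so k_d L₀ e^(−k_d t) = k_2 D. Substituting D(t) from the Streeter–Phelps equation and solving for t gives
t_c = ln[(k_2/k_d)(1 − D₀(k_2−k_d)/(k_d L₀))] / (k_2−k_d).
Here k_2−k_d = 0.4170 d⁻¹ and 1 − D₀(k_2−k_d)/(k_d L₀) = 1 − 2.71×0.4170/(0.395×19.9) = 0.8562, so
t_c = ln(2.056 × 0.8562) / 0.4170 = 0.5654 / 0.4170 = 1.356 d.
L(t_c) = L₀ e^(−k_d t_c) = 19.9 × 0.5853 = 11.65 mg/L, and at the critical point k_2 D_c = k_d L, so D_c = (0.395/0.812) × 11.65 = 5.666 mg/L.
Minimum DO = C_s − D_c = 9.08 − 5.666 = 3.414 mg/L.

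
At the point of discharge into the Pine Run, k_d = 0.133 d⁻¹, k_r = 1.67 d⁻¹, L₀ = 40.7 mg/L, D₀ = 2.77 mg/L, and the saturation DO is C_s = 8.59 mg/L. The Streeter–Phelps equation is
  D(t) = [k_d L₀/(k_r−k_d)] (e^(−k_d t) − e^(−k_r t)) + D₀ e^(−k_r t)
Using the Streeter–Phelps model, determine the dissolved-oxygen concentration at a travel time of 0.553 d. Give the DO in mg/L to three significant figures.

k_d L₀/(k_r−k_d) = 0.133×40.7/(1.67−0.133) = 5.413/1.537 = 3.522 mg/L.
e^(−k_d t) = e^(−0.133×0.5530) = 0.9291; e^(−k_r t) = e^(−1.67×0.5530) = 0.3971.
D = 3.522 × (0.9291 − 0.3971) + 2.77 × 0.3971 = 1.874 + 1.100 = 2.974 mg/L.
DO = C_s − D = 8.59 − 2.974 = 5.616 mg/L.

DO ≈ 5.62 mg/L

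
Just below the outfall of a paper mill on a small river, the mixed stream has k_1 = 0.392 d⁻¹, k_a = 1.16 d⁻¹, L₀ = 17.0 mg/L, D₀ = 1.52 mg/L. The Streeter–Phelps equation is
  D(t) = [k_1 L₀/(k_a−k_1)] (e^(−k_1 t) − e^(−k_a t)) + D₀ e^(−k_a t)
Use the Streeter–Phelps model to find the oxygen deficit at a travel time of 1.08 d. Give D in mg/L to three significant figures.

D ≈ 3.64 mg/L

k_1 L₀/(k_a−k_1) = 0.392×17.0/(1.16−0.392) = 6.664/0.7680 = 8.677 mg/L.
e^(−k_1 t) = e^(−0.392×1.080) = 0.6548; e^(−k_a t) = e^(−1.16×1.080) = 0.2857.
D = 8.677 × (0.6548 − 0.2857) + 1.52 × 0.2857 = 3.203 + 0.4343 = 3.637 mg/L.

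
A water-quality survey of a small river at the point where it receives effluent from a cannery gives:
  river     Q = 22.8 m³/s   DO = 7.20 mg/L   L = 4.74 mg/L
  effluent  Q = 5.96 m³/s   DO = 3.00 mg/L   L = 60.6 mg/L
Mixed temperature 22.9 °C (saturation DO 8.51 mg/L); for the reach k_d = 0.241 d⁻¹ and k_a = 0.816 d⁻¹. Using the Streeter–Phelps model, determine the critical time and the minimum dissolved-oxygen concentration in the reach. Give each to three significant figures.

Mixed DO = (22.8×7.20 + 5.96×3.00)/(22.8+5.96) = 182.0/28.76 = 6.330 mg/L.
Mixed L₀ = (22.8×4.74 + 5.96×60.6)/(28.76) = 469.2/28.76 = 16.32 mg/L.
Initial deficit D₀ = C_s − DO₀ = 8.51 − 6.330 = 2.180 mg/L.
t_c = (1/0.5750) ln[(0.816/0.241)(1 − 2.180×0.5750/(0.241×16.32))] = 1.739 × ln(2.306) = 1.453 d.
D_c = (0.241/0.816) × 16.32 × e^(−0.241×1.453) = 0.2953 × 16.32 × 0.7045 = 3.395 mg/L.
Minimum DO = 8.51 − 3.395 = 5.115 mg/L.

t_c ≈ 1.45 d; minimum DO ≈ 5.12 mg/L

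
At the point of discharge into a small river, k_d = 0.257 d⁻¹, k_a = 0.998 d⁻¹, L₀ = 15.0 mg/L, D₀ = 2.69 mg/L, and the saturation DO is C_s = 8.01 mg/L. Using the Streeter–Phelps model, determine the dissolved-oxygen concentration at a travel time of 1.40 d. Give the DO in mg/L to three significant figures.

k_d L₀/(k_a−k_d) = 0.257×15.0/(0.998−0.257) = 3.855/0.7410 = 5.202 mg/L.
e^(−k_d t) = e^(−0.257×1.400) = 0.6978; e^(−k_a t) = e^(−0.998×1.400) = 0.2473.
D = 5.202 × (0.6978 − 0.2473) + 2.69 × 0.2473 = 2.344 + 0.6652 = 3.009 mg/L.
DO = C_s − D = 8.01 − 3.009 = 5.001 mg/L.

DO ≈ 5.00 mg/L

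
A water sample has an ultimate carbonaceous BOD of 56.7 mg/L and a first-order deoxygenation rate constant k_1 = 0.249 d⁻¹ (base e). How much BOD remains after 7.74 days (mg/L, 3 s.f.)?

L ≈ 8.25 mg/L

L_t = L₀ e^(−k_1 t) = 56.7 × e^(−0.249×7.74) = 56.7 × 0.1455 = 8.252 mg/L.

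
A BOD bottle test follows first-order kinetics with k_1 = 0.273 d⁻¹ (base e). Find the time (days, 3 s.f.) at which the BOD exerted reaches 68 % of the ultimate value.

y/L₀ = 1 − e^(−k_1 t) = 0.68 ⇒ e^(−k_1 t) = 0.320
t = −ln(0.320) / 0.273 = 1.139 / 0.273 = 4.174 d.

t ≈ 4.17 d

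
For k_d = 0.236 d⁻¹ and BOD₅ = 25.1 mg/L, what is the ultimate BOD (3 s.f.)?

L₀ ≈ 36.2 mg/L

BOD₅ = L₀(1 − e^(−5k_d)) ⇒ L₀ = BOD₅ / (1 − e^(−5×0.236))
= 25.1 / (1 − 0.3073) = 25.1 / 0.6927 = 36.23 mg/L.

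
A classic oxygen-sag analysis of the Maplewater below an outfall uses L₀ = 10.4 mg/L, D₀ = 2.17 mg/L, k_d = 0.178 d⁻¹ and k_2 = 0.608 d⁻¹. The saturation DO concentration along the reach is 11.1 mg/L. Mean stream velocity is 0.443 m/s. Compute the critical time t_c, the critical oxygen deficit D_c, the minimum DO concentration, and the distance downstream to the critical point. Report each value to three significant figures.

t_c ≈ 1.23 d; D_c ≈ 2.45 mg/L; min DO ≈ 8.65 mg/L; x_c ≈ 46.9 km

t_c = [1/(k_2−k_d)] ln[(k_2/k_d)(1 − D₀(k_2−k_d)/(k_d L₀))]
= [1/(0.608−0.178)] ln[(0.608/0.178)(1 − 2.17×0.4300/(0.178×10.4))]
= (1/0.4300) ln[3.416 × 0.4959] = 2.326 × ln(1.694) = 2.326 × 0.5271 = 1.226 d.
L(t_c) = L₀ e^(−k_d t_c) = 10.4 × 0.8040 = 8.361 mg/L, and at the critical point k_2 D_c = k_d L, so D_c = (0.178/0.608) × 8.361 = 2.448 mg/L.
Minimum DO = C_s − D_c = 11.1 − 2.448 = 8.652 mg/L.
x_c = v t_c = 0.443 m/s × 1.226 d × 86400 s/d = 46920 m ≈ 46.9 km.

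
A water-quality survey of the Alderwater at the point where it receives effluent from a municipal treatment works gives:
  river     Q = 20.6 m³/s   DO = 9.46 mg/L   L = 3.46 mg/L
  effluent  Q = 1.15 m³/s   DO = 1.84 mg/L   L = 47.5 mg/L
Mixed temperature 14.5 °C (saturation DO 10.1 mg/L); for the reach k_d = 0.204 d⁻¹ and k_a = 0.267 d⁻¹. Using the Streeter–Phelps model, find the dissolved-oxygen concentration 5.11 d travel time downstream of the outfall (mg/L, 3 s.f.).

Mixed DO = (20.6×9.46 + 1.15×1.84)/(20.6+1.15) = 197.0/21.75 = 9.057 mg/L.
Mixed L₀ = (20.6×3.46 + 1.15×47.5)/(21.75) = 125.9/21.75 = 5.789 mg/L.
Initial deficit D₀ = C_s − DO₀ = 10.1 − 9.057 = 1.043 mg/L.
D(5.11) = [0.204×5.789/(0.267−0.204)](e^(−0.204×5.11) − e^(−0.267×5.11)) + 1.043 e^(−0.267×5.11)
= 18.74 × (0.3526 − 0.2555) + 1.043 × 0.2555 = 2.086 mg/L.
DO = 10.1 − 2.086 = 8.014 mg/L.

DO ≈ 8.01 mg/L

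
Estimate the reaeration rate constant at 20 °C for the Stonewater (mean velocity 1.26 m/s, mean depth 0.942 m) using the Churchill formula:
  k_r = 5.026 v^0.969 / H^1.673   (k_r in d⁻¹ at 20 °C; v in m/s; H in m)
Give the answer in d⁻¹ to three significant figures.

k_r ≈ 6.95 d⁻¹

k_r = 5.026 × 1.26^0.969 / 0.942^1.673 = 5.026 × 1.251 / 0.9049 = 6.949 d⁻¹.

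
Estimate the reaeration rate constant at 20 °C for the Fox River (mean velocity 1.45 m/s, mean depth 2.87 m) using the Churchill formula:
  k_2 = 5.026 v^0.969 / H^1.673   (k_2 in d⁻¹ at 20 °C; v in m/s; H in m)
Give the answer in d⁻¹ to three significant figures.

k_2 ≈ 1.23 d⁻¹

k_2 = 5.026 × 1.45^0.969 / 2.87^1.673 = 5.026 × 1.433 / 5.835 = 1.235 d⁻¹.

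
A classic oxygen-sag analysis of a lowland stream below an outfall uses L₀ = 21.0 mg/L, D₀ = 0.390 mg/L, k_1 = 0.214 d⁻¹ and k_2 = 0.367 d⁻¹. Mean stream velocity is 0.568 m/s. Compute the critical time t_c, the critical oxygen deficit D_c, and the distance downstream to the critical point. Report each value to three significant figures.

t_c = [1/(k_2−k_1)] ln[(k_2/k_1)(1 − D₀(k_2−k_1)/(k_1 L₀))]
= [1/(0.367−0.214)] ln[(0.367/0.214)(1 − 0.390×0.1530/(0.214×21.0))]
= (1/0.1530) ln[1.715 × 0.9867] = 6.536 × ln(1.692) = 6.536 × 0.5260 = 3.438 d.
D_c = (k_1/k_2) L₀ e^(−k_1 t_c) = (0.214/0.367) × 21.0 × e^(−0.214×3.438) = 0.5831 × 21.0 × 0.4792 = 5.867 mg/L.
x_c = v t_c = 0.568 m/s × 3.438 d × 86400 s/d = 168700 m ≈ 169 km.

t_c ≈ 3.44 d; D_c ≈ 5.87 mg/L; x_c ≈ 169 km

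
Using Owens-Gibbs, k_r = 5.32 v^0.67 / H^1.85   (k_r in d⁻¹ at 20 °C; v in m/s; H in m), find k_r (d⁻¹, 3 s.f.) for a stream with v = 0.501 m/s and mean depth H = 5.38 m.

k_r = 5.32 × 0.501^0.67 / 5.38^1.85 = 5.32 × 0.6293 / 22.49 = 0.1489 d⁻¹.

k_r ≈ 0.149 d⁻¹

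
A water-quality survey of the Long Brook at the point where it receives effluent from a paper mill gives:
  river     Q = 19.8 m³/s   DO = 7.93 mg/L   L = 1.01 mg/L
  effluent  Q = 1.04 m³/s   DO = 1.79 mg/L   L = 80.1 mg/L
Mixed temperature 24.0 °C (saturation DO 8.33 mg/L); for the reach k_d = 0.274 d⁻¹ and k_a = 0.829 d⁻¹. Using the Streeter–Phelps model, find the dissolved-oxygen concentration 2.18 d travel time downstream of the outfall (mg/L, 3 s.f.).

Mixed DO = (19.8×7.93 + 1.04×1.79)/(19.8+1.04) = 158.9/20.84 = 7.624 mg/L.
Mixed L₀ = (19.8×1.01 + 1.04×80.1)/(20.84) = 103.3/20.84 = 4.957 mg/L.
Initial deficit D₀ = C_s − DO₀ = 8.33 − 7.624 = 0.7064 mg/L.
D(2.18) = [0.274×4.957/(0.829−0.274)](e^(−0.274×2.18) − e^(−0.829×2.18)) + 0.7064 e^(−0.829×2.18)
= 2.447 × (0.5503 − 0.1641) + 0.7064 × 0.1641 = 1.061 mg/L.
DO = 8.33 − 1.061 = 7.269 mg/L.

DO ≈ 7.27 mg/L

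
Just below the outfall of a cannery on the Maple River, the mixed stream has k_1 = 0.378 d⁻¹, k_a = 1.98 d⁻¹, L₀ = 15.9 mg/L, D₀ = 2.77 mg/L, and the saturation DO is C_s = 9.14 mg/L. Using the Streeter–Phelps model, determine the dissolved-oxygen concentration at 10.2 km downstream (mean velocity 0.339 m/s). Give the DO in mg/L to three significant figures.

Travel time t = x/v = 10.2 km / (0.339 m/s) = 10200 m / 0.339 m/s = 30090 s = 0.3482 d.
k_1 L₀/(k_a−k_1) = 0.378×15.9/(1.98−0.378) = 6.010/1.602 = 3.752 mg/L.
e^(−k_1 t) = e^(−0.378×0.3482) = 0.8767; e^(−k_a t) = e^(−1.98×0.3482) = 0.5018.
D = 3.752 × (0.8767 − 0.5018) + 2.77 × 0.5018 = 1.406 + 1.390 = 2.796 mg/L.
DO = C_s − D = 9.14 − 2.796 = 6.344 mg/L.

DO ≈ 6.34 mg/L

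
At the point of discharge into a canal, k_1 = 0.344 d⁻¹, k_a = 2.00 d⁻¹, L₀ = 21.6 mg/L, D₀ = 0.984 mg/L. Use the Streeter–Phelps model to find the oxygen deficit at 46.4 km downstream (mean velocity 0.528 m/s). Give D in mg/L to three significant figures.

Travel time t = x/v = 46.4 km / (0.528 m/s) = 46400 m / 0.528 m/s = 87880 s = 1.017 d.
k_1 L₀/(k_a−k_1) = 0.344×21.6/(2.00−0.344) = 7.430/1.656 = 4.487 mg/L.
e^(−k_1 t) = e^(−0.344×1.017) = 0.7048; e^(−k_a t) = e^(−2.00×1.017) = 0.1308.
D = 4.487 × (0.7048 − 0.1308) + 0.984 × 0.1308 = 2.575 + 0.1287 = 2.704 mg/L.

D ≈ 2.70 mg/L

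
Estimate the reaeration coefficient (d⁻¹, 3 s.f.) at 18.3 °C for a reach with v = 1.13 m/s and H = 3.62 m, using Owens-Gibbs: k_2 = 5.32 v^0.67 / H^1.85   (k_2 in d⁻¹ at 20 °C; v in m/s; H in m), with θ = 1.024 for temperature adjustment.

k_2(20) = 5.32 × 1.13^0.67 / 3.62^1.85 = 5.32 × 1.085 / 10.80 = 0.5344 d⁻¹.
k_2(18.3) = 0.5344 × 1.024^(18.3−20) = 0.5344 × 0.9605 = 0.5133 d⁻¹.

k_2 ≈ 0.513 d⁻¹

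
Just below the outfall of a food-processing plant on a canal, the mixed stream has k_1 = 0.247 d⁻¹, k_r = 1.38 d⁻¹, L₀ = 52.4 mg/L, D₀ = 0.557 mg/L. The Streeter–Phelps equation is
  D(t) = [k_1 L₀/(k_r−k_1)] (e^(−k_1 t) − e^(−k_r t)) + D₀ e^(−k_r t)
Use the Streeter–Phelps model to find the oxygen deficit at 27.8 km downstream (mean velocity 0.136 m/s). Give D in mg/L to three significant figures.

Travel time t = x/v = 27.8 km / (0.136 m/s) = 27800 m / 0.136 m/s = 204400 s = 2.366 d.
k_1 L₀/(k_r−k_1) = 0.247×52.4/(1.38−0.247) = 12.94/1.133 = 11.42 mg/L.
e^(−k_1 t) = e^(−0.247×2.366) = 0.5575; e^(−k_r t) = e^(−1.38×2.366) = 0.03820.
D = 11.42 × (0.5575 − 0.03820) + 0.557 × 0.03820 = 5.932 + 0.02128 = 5.953 mg/L.

D ≈ 5.95 mg/L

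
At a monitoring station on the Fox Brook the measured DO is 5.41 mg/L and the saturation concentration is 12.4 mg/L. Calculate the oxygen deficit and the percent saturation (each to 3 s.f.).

D ≈ 6.99 mg/L; 43.6 % saturation

D = C_s − C = 12.4 − 5.41 = 6.99 mg/L.
% saturation = 5.41/12.4 × 100 = 43.6 %.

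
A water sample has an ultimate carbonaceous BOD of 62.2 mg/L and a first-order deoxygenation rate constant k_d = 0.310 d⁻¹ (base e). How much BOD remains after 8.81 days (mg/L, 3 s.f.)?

L_t = L₀ e^(−k_d t) = 62.2 × e^(−0.310×8.81) = 62.2 × 0.06515 = 4.052 mg/L.

L ≈ 4.05 mg/L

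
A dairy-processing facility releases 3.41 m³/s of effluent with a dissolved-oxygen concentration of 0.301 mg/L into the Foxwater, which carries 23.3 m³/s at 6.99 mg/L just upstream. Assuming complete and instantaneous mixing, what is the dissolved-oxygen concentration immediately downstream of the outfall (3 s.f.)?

6.14 mg/L

Flow-weighted mixing: C = (Q_r C_r + Q_w C_w)/(Q_r + Q_w)
= (23.3×6.99 + 3.41×0.301)/(23.3 + 3.41) = 163.9/26.71 = 6.136 mg/L.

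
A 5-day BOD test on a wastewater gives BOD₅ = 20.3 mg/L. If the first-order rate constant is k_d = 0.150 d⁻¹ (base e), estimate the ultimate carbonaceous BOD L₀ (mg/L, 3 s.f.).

BOD₅ = L₀(1 − e^(−5k_d)) ⇒ L₀ = BOD₅ / (1 − e^(−5×0.150))
= 20.3 / (1 − 0.4724) = 20.3 / 0.5276 = 38.47 mg/L.

L₀ ≈ 38.5 mg/L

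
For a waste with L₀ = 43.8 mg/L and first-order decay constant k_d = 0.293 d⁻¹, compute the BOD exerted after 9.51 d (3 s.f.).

y_t = L₀(1 − e^(−k_d t)) = 43.8 × (1 − e^(−0.293×9.51))
= 43.8 × (1 − 0.06164) = 43.8 × 0.9384 = 41.10 mg/L.

y ≈ 41.1 mg/L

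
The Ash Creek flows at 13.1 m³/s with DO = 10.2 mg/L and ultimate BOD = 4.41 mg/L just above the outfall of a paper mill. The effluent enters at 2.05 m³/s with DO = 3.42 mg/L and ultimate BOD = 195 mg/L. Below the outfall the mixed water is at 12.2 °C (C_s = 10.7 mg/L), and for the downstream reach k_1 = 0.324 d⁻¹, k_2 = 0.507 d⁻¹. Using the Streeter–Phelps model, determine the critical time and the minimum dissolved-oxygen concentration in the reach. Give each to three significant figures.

Mixed DO = (13.1×10.2 + 2.05×3.42)/(13.1+2.05) = 140.6/15.15 = 9.283 mg/L.
Mixed L₀ = (13.1×4.41 + 2.05×195)/(15.15) = 457.5/15.15 = 30.20 mg/L.
Initial deficit D₀ = C_s − DO₀ = 10.7 − 9.283 = 1.417 mg/L.
t_c = (1/0.1830) ln[(0.507/0.324)(1 − 1.417×0.1830/(0.324×30.20))] = 5.464 × ln(1.523) = 2.300 d.
D_c = (0.324/0.507) × 30.20 × e^(−0.324×2.300) = 0.6391 × 30.20 × 0.4746 = 9.160 mg/L.
Minimum DO = 10.7 − 9.160 = 1.540 mg/L.

t_c ≈ 2.30 d; minimum DO ≈ 1.54 mg/L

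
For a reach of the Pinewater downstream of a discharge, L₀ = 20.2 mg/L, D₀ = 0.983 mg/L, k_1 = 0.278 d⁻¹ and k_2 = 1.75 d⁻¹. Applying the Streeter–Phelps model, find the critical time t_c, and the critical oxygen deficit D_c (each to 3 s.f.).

With k_2/k_1 = 6.295 and 1 − D₀(k_2−k_1)/(k_1 L₀) = 0.7423,
t_c = ln(6.295 × 0.7423) / (1.75 − 0.278) = ln(4.673) / 1.472 = 1.542/1.472 = 1.047 d.
D_c = (k_1/k_2) L₀ e^(−k_1 t_c) = (0.278/1.75) × 20.2 × e^(−0.278×1.047) = 0.1589 × 20.2 × 0.7474 = 2.398 mg/L.

t_c ≈ 1.05 d; D_c ≈ 2.40 mg/L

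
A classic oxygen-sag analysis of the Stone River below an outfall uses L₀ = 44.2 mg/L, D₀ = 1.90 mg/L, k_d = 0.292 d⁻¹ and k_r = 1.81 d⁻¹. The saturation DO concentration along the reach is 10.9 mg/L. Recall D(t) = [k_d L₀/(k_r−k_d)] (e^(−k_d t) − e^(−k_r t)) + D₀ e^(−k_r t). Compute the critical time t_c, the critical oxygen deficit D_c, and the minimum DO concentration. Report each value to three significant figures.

t_c = [1/(k_r−k_d)] ln[(k_r/k_d)(1 − D₀(k_r−k_d)/(k_d L₀))]
= [1/(1.81−0.292)] ln[(1.81/0.292)(1 − 1.90×1.518/(0.292×44.2))]
= (1/1.518) ln[6.199 × 0.7765] = 0.6588 × ln(4.813) = 0.6588 × 1.571 = 1.035 d.
L(t_c) = L₀ e^(−k_d t_c) = 44.2 × 0.7391 = 32.67 mg/L, and at the critical point k_r D_c = k_d L, so D_c = (0.292/1.81) × 32.67 = 5.270 mg/L.
Minimum DO = C_s − D_c = 10.9 − 5.270 = 5.630 mg/L.

t_c ≈ 1.04 d; D_c ≈ 5.27 mg/L; min DO ≈ 5.63 mg/L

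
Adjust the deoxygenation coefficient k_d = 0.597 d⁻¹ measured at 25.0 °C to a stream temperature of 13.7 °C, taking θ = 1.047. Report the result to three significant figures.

k_d ≈ 0.355 d⁻¹

k_d(T₂) = k_d(T₁) · θ^(T₂−T₁) = 0.597 × 1.047^(13.7−25.0)
= 0.597 × 1.047^-11.3 = 0.597 × 0.5951 = 0.3553 d⁻¹.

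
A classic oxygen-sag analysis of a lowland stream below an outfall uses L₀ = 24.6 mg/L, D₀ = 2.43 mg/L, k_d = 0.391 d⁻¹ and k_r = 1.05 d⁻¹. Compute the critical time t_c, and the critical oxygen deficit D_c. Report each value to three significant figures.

t_c = [1/(k_r−k_d)] ln[(k_r/k_d)(1 − D₀(k_r−k_d)/(k_d L₀))]
= [1/(1.05−0.391)] ln[(1.05/0.391)(1 − 2.43×0.6590/(0.391×24.6))]
= (1/0.6590) ln[2.685 × 0.8335] = 1.517 × ln(2.238) = 1.517 × 0.8057 = 1.223 d.
L(t_c) = L₀ e^(−k_d t_c) = 24.6 × 0.6200 = 15.25 mg/L, and at the critical point k_r D_c = k_d L, so D_c = (0.391/1.05) × 15.25 = 5.679 mg/L.

t_c ≈ 1.22 d; D_c ≈ 5.68 mg/L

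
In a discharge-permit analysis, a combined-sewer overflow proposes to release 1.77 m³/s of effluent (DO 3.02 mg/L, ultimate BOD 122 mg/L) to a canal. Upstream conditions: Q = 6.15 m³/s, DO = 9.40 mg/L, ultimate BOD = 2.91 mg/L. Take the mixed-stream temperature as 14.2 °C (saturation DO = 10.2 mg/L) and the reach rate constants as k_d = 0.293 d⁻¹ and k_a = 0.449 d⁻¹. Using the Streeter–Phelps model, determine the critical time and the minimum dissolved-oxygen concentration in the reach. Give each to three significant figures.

Mixed DO = (6.15×9.40 + 1.77×3.02)/(6.15+1.77) = 63.16/7.920 = 7.974 mg/L.
Mixed L₀ = (6.15×2.91 + 1.77×122)/(7.920) = 233.8/7.920 = 29.52 mg/L.
Initial deficit D₀ = C_s − DO₀ = 10.2 − 7.974 = 2.226 mg/L.
t_c = (1/0.1560) ln[(0.449/0.293)(1 − 2.226×0.1560/(0.293×29.52))] = 6.410 × ln(1.471) = 2.474 d.
D_c = (0.293/0.449) × 29.52 × e^(−0.293×2.474) = 0.6526 × 29.52 × 0.4844 = 9.334 mg/L.
Minimum DO = 10.2 − 9.334 = 0.8665 mg/L.

t_c ≈ 2.47 d; minimum DO ≈ 0.866 mg/L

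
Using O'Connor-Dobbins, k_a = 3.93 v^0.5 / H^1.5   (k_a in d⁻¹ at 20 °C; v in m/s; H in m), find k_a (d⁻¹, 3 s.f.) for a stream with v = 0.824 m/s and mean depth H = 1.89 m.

k_a = 3.93 × 0.824^0.5 / 1.89^1.5 = 3.93 × 0.9077 / 2.598 = 1.373 d⁻¹.

k_a ≈ 1.37 d⁻¹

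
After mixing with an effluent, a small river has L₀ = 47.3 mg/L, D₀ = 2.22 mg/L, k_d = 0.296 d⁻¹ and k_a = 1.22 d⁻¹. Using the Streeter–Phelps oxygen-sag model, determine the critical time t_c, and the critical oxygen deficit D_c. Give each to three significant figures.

t_c ≈ 1.36 d; D_c ≈ 7.67 mg/L

With k_a/k_d = 4.122 and 1 − D₀(k_a−k_d)/(k_d L₀) = 0.8535,
t_c = ln(4.122 × 0.8535) / (1.22 − 0.296) = ln(3.518) / 0.9240 = 1.258/0.9240 = 1.361 d.
L(t_c) = L₀ e^(−k_d t_c) = 47.3 × 0.6684 = 31.61 mg/L, and at the critical point k_a D_c = k_d L, so D_c = (0.296/1.22) × 31.61 = 7.670 mg/L.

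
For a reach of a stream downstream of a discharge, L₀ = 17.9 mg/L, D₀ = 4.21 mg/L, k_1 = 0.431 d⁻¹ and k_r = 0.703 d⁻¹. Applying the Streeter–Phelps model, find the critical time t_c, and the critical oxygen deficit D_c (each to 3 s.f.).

t_c ≈ 1.21 d; D_c ≈ 6.52 mg/L

t_c = [1/(k_r−k_1)] ln[(k_r/k_1)(1 − D₀(k_r−k_1)/(k_1 L₀))]
= [1/(0.703−0.431)] ln[(0.703/0.431)(1 − 4.21×0.2720/(0.431×17.9))]
= (1/0.2720) ln[1.631 × 0.8516] = 3.676 × ln(1.389) = 3.676 × 0.3286 = 1.208 d.
L(t_c) = L₀ e^(−k_1 t_c) = 17.9 × 0.5941 = 10.64 mg/L, and at the critical point k_r D_c = k_1 L, so D_c = (0.431/0.703) × 10.64 = 6.520 mg/L.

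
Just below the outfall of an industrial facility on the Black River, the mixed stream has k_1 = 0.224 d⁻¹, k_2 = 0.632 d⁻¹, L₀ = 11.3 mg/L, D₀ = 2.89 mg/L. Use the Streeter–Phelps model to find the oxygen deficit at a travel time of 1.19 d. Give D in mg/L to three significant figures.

D ≈ 3.19 mg/L

k_1 L₀/(k_2−k_1) = 0.224×11.3/(0.632−0.224) = 2.531/0.4080 = 6.204 mg/L.
e^(−k_1 t) = e^(−0.224×1.190) = 0.7660; e^(−k_2 t) = e^(−0.632×1.190) = 0.4714.
D = 6.204 × (0.7660 − 0.4714) + 2.89 × 0.4714 = 1.828 + 1.362 = 3.190 mg/L.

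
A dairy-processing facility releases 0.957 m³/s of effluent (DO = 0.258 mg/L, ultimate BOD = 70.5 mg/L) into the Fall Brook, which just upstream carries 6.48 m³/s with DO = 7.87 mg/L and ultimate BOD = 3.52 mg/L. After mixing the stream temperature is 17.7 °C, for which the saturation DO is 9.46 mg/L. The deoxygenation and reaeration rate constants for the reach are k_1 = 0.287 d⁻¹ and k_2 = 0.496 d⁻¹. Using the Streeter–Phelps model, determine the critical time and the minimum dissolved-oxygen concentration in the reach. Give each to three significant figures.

t_c ≈ 1.82 d; minimum DO ≈ 5.29 mg/L

Mixed DO = (6.48×7.87 + 0.957×0.258)/(6.48+0.957) = 51.24/7.437 = 6.890 mg/L.
Mixed L₀ = (6.48×3.52 + 0.957×70.5)/(7.437) = 90.28/7.437 = 12.14 mg/L.
Initial deficit D₀ = C_s − DO₀ = 9.46 − 6.890 = 2.570 mg/L.
t_c = (1/0.2090) ln[(0.496/0.287)(1 − 2.570×0.2090/(0.287×12.14))] = 4.785 × ln(1.462) = 1.817 d.
D_c = (0.287/0.496) × 12.14 × e^(−0.287×1.817) = 0.5786 × 12.14 × 0.5937 = 4.170 mg/L.
Minimum DO = 9.46 − 4.170 = 5.290 mg/L.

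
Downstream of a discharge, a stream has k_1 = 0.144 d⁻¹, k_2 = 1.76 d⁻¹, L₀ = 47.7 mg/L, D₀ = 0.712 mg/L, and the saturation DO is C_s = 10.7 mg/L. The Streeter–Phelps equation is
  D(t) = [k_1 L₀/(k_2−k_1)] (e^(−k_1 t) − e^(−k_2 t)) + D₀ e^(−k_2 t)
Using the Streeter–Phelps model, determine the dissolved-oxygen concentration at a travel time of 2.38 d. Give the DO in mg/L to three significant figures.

DO ≈ 7.74 mg/L

k_1 L₀/(k_2−k_1) = 0.144×47.7/(1.76−0.144) = 6.869/1.616 = 4.250 mg/L.
e^(−k_1 t) = e^(−0.144×2.380) = 0.7098; e^(−k_2 t) = e^(−1.76×2.380) = 0.01516.
D = 4.250 × (0.7098 − 0.01516) + 0.712 × 0.01516 = 2.953 + 0.01080 = 2.963 mg/L.
DO = C_s − D = 10.7 − 2.963 = 7.737 mg/L.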